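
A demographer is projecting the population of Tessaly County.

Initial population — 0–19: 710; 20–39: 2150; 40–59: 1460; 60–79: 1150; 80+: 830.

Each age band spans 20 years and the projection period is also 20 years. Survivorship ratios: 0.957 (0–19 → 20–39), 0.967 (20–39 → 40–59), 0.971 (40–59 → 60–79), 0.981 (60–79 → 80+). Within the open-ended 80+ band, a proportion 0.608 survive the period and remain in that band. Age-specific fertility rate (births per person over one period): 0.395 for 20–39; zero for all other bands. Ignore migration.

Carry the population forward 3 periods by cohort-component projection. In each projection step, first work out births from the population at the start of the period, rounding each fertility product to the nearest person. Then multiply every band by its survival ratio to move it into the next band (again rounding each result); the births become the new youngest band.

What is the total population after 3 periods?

Call the bands 1 to 5, youngest first.
— Period 1 —
Births: 2150 × 0.395 = 849
Band 2: 710 × 0.957 = 679
Band 3: 2150 × 0.967 = 2079
Band 4: 1460 × 0.971 = 1418
Band 5: 1150 × 0.981 + 830 × 0.608 = 1128 + 505 = 1633
→ [849, 679, 2079, 1418, 1633]
— Period 2 —
Births: 679 × 0.395 = 268
Band 2: 849 × 0.957 = 812
Band 3: 679 × 0.967 = 657
Band 4: 2079 × 0.971 = 2019
Band 5: 1418 × 0.981 + 1633 × 0.608 = 1391 + 993 = 2384
→ [268, 812, 657, 2019, 2384]
— Period 3 —
Births: 812 × 0.395 = 321
Band 2: 268 × 0.957 = 256
Band 3: 812 × 0.967 = 785
Band 4: 657 × 0.971 = 638
Band 5: 2019 × 0.981 + 2384 × 0.608 = 1981 + 1449 = 3430
→ [321, 256, 785, 638, 3430]
Total after period 3: 321 + 256 + 785 + 638 + 3430 = 5430

5430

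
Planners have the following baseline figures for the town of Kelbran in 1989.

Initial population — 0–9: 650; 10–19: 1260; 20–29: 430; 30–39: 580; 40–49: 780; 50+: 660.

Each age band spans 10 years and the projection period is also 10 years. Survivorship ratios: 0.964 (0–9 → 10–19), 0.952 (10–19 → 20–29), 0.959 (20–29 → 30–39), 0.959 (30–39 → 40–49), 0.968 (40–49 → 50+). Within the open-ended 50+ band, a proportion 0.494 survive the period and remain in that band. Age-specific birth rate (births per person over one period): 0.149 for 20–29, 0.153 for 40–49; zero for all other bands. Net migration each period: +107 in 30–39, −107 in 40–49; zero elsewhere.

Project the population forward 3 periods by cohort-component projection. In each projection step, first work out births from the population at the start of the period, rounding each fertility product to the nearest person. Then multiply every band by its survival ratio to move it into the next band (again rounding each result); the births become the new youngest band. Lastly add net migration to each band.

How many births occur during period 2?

(Groups numbered youngest = 1 to oldest = 6.)
Period 1:
Births: 430 * 0.149 = 64, 780 * 0.153 = 119 — total 183
Group 2: 650 * 0.964 = 627
Group 3: 1260 * 0.952 = 1200
Group 4: 430 * 0.959 = 412
Group 5: 580 * 0.959 = 556
Group 6: 780 * 0.968 + 660 * 0.494 = 755 + 326 = 1081
Net migration: Group 4 + 107 → 519; Group 5 − 107 → 449
Giving 183 / 627 / 1200 / 519 / 449 / 1081.
Period 2:
Births: 1200 * 0.149 = 179, 449 * 0.153 = 69 — total 248
Group 2: 183 * 0.964 = 176
Group 3: 627 * 0.952 = 597
Group 4: 1200 * 0.959 = 1151
Group 5: 519 * 0.959 = 498
Group 6: 449 * 0.968 + 1081 * 0.494 = 435 + 534 = 969
Net migration: Group 4 + 107 → 1258; Group 5 − 107 → 391
Giving 248 / 176 / 597 / 1258 / 391 / 969.

248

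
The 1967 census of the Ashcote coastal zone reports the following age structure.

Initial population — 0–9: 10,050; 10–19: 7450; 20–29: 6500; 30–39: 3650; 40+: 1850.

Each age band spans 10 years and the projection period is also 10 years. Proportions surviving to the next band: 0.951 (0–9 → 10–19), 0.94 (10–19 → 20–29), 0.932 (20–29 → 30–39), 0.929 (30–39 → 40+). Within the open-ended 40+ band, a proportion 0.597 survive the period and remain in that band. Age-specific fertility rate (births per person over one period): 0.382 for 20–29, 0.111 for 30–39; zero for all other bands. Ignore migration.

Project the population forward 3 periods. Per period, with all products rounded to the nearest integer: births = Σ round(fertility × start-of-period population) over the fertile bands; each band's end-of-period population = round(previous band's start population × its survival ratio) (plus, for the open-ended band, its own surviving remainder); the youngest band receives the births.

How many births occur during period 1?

(Bands numbered youngest = 1 to oldest = 5.)
Period 1:
Births: 6500 * 0.382 = 2483  |  3650 * 0.111 = 405 → total 2888
Band 2: 10050 * 0.951 = 9558
Band 3: 7450 * 0.94 = 7003
Band 4: 6500 * 0.932 = 6058
Band 5: 3650 * 0.929 + 1850 * 0.597 = 3391 + 1104 = 4495
→ [2888, 9558, 7003, 6058, 4495]

2888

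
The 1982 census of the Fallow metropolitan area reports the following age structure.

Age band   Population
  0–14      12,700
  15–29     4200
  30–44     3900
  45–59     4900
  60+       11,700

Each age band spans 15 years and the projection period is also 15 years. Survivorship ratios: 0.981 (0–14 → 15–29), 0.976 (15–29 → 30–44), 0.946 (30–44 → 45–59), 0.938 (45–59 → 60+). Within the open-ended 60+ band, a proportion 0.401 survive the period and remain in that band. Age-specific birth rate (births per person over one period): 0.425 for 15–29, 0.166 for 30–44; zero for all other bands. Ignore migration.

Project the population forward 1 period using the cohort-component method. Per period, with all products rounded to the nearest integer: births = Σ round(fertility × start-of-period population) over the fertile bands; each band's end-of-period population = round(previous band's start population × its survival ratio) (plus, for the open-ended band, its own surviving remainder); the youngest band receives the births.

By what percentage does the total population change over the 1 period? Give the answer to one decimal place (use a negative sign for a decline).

After projecting period 1:
Births: 4200 * 0.425 = 1785 ; 3900 * 0.166 = 647 → 2432
15–29: 12700 * 0.981 = 12459
30–44: 4200 * 0.976 = 4099
45–59: 3900 * 0.946 = 3689
60+: 4900 * 0.938 + 11700 * 0.401 = 4596 + 4692 = 9288
End of period: [2432, 12459, 4099, 3689, 9288]
Total: 37400 → 31967; change = -5433; percentage change = -14.5%

-14.5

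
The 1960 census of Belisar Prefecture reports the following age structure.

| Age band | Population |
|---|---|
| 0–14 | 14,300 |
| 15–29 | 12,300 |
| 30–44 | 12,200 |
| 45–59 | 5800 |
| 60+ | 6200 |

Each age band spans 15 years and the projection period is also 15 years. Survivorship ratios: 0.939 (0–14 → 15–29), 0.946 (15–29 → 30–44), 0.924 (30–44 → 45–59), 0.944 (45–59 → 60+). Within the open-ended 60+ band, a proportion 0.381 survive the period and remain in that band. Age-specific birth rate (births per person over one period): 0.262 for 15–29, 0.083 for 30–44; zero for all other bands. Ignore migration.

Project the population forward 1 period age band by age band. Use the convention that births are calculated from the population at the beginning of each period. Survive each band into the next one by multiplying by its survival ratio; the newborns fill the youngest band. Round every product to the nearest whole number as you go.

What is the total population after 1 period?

Numbering the groups 1..5 from youngest to oldest:
After projecting period 1:
Births: 12300 × 0.262 = 3223  |  12200 × 0.083 = 1013 → total 4236
Group 2: 14300 × 0.939 = 13428
Group 3: 12300 × 0.946 = 11636
Group 4: 12200 × 0.924 = 11273
Group 5: 5800 × 0.944 + 6200 × 0.381 = 5475 + 2362 = 7837
→ [4236, 13428, 11636, 11273, 7837]
Total after period 1: 4236 + 13428 + 11636 + 11273 + 7837 = 48410

48410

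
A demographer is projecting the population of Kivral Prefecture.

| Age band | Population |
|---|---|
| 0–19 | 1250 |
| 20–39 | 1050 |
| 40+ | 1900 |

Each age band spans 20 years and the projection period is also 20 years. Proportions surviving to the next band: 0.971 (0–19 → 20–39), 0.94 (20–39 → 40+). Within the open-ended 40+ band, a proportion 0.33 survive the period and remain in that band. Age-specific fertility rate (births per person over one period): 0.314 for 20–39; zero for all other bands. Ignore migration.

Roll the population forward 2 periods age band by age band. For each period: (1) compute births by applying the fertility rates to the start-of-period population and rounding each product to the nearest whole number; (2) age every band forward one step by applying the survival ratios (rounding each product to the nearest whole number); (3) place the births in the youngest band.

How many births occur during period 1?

330

[period 1]
Births: 1050 × 0.314 = 330
20–39: 1250 × 0.971 = 1214
40+: 1050 × 0.94 + 1900 × 0.33 = 987 + 627 = 1614
→ [330, 1214, 1614]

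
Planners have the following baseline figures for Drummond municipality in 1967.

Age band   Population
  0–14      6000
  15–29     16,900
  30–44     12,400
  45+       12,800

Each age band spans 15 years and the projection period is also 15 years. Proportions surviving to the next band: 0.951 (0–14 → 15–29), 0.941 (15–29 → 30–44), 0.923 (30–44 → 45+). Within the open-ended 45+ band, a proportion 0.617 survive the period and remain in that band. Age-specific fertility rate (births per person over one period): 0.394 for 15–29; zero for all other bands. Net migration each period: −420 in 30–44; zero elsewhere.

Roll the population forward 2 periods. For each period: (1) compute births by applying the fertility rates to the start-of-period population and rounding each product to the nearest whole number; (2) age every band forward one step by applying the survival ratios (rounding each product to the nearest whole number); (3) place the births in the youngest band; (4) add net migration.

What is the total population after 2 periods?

Period 1.
Births: 16900 × 0.394 = 6659
15–29: 6000 × 0.951 = 5706
30–44: 16900 × 0.941 = 15903
45+: 12400 × 0.923 + 12800 × 0.617 = 11445 + 7898 = 19343
Net migration: 30–44 − 420 → 15483
→ [6659, 5706, 15483, 19343]
Period 2.
Births: 5706 × 0.394 = 2248
15–29: 6659 × 0.951 = 6333
30–44: 5706 × 0.941 = 5369
45+: 15483 × 0.923 + 19343 × 0.617 = 14291 + 11935 = 26226
Net migration: 30–44 − 420 → 4949
→ [2248, 6333, 4949, 26226]
Total after period 2: 2248 + 6333 + 4949 + 26226 = 39756

39756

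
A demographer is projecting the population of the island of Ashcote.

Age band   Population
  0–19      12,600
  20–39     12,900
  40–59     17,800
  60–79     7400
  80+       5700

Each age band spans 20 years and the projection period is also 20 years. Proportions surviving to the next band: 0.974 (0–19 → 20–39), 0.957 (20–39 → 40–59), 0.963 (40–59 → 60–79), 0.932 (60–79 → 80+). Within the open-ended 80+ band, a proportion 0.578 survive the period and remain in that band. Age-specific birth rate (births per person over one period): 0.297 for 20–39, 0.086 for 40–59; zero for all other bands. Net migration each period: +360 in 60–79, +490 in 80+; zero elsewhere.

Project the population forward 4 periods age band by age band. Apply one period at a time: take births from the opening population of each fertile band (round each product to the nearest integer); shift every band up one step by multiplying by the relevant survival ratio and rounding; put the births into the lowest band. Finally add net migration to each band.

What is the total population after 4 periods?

39770

Period 1.
Births: 12900 * 0.297 = 3831 ; 17800 * 0.086 = 1531 — total 5362
20–39: 12600 * 0.974 = 12272
40–59: 12900 * 0.957 = 12345
60–79: 17800 * 0.963 = 17141
80+: 7400 * 0.932 + 5700 * 0.578 = 6897 + 3295 = 10192
Net migration: 60–79 + 360 → 17501; 80+ + 490 → 10682
End of period: [5362, 12272, 12345, 17501, 10682]
Period 2.
Births: 12272 * 0.297 = 3645 ; 12345 * 0.086 = 1062 — total 4707
20–39: 5362 * 0.974 = 5223
40–59: 12272 * 0.957 = 11744
60–79: 12345 * 0.963 = 11888
80+: 17501 * 0.932 + 10682 * 0.578 = 16311 + 6174 = 22485
Net migration: 60–79 + 360 → 12248; 80+ + 490 → 22975
End of period: [4707, 5223, 11744, 12248, 22975]
Period 3.
Births: 5223 * 0.297 = 1551 ; 11744 * 0.086 = 1010 — total 2561
20–39: 4707 * 0.974 = 4585
40–59: 5223 * 0.957 = 4998
60–79: 11744 * 0.963 = 11309
80+: 12248 * 0.932 + 22975 * 0.578 = 11415 + 13280 = 24695
Net migration: 60–79 + 360 → 11669; 80+ + 490 → 25185
End of period: [2561, 4585, 4998, 11669, 25185]
Period 4.
Births: 4585 * 0.297 = 1362 ; 4998 * 0.086 = 430 — total 1792
20–39: 2561 * 0.974 = 2494
40–59: 4585 * 0.957 = 4388
60–79: 4998 * 0.963 = 4813
80+: 11669 * 0.932 + 25185 * 0.578 = 10876 + 14557 = 25433
Net migration: 60–79 + 360 → 5173; 80+ + 490 → 25923
End of period: [1792, 2494, 4388, 5173, 25923]
Total after period 4: 1792 + 2494 + 4388 + 5173 + 25923 = 39770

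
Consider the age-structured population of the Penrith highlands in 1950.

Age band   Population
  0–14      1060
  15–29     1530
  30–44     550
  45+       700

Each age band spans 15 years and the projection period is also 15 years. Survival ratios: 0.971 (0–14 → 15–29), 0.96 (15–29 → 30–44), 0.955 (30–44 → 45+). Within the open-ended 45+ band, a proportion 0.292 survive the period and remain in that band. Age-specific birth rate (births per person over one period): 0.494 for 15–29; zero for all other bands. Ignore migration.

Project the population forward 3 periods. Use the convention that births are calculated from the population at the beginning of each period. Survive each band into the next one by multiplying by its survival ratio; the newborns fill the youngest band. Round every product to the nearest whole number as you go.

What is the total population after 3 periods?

2977

Let band 1 be 0–14 through band 4 = 45+.
Period 1.
Births: 1530 × 0.494 = 756
Band 2: 1060 × 0.971 = 1029
Band 3: 1530 × 0.96 = 1469
Band 4: 550 × 0.955 + 700 × 0.292 = 525 + 204 = 729
Population now: 0–14=756, 15–29=1029, 30–44=1469, 45+=729
Period 2.
Births: 1029 × 0.494 = 508
Band 2: 756 × 0.971 = 734
Band 3: 1029 × 0.96 = 988
Band 4: 1469 × 0.955 + 729 × 0.292 = 1403 + 213 = 1616
Population now: 0–14=508, 15–29=734, 30–44=988, 45+=1616
Period 3.
Births: 734 × 0.494 = 363
Band 2: 508 × 0.971 = 493
Band 3: 734 × 0.96 = 705
Band 4: 988 × 0.955 + 1616 × 0.292 = 944 + 472 = 1416
Population now: 0–14=363, 15–29=493, 30–44=705, 45+=1416
Total after period 3: 363 + 493 + 705 + 1416 = 2977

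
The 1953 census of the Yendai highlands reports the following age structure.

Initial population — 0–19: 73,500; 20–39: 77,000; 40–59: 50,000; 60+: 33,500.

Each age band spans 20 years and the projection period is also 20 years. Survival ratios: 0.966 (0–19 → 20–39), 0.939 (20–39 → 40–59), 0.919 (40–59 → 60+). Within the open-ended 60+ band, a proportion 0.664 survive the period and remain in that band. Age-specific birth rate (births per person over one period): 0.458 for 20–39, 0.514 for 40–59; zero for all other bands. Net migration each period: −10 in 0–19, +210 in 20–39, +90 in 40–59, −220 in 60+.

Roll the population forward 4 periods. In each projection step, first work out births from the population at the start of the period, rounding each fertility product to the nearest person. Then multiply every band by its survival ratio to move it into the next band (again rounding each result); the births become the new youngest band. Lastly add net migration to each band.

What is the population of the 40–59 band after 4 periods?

Numbering the groups 1..4 from youngest to oldest:
[period 1]
Births: 77000 * 0.458 = 35266  |  50000 * 0.514 = 25700 — total 60966
Group 2: 73500 * 0.966 = 71001
Group 3: 77000 * 0.939 = 72303
Group 4: 50000 * 0.919 + 33500 * 0.664 = 45950 + 22244 = 68194
Net migration: Group 1 − 10 → 60956; Group 2 + 210 → 71211; Group 3 + 90 → 72393; Group 4 − 220 → 67974
→ [60956, 71211, 72393, 67974]
[period 2]
Births: 71211 * 0.458 = 32615  |  72393 * 0.514 = 37210 — total 69825
Group 2: 60956 * 0.966 = 58883
Group 3: 71211 * 0.939 = 66867
Group 4: 72393 * 0.919 + 67974 * 0.664 = 66529 + 45135 = 111664
Net migration: Group 1 − 10 → 69815; Group 2 + 210 → 59093; Group 3 + 90 → 66957; Group 4 − 220 → 111444
→ [69815, 59093, 66957, 111444]
[period 3]
Births: 59093 * 0.458 = 27065  |  66957 * 0.514 = 34416 — total 61481
Group 2: 69815 * 0.966 = 67441
Group 3: 59093 * 0.939 = 55488
Group 4: 66957 * 0.919 + 111444 * 0.664 = 61533 + 73999 = 135532
Net migration: Group 1 − 10 → 61471; Group 2 + 210 → 67651; Group 3 + 90 → 55578; Group 4 − 220 → 135312
→ [61471, 67651, 55578, 135312]
[period 4]
Births: 67651 * 0.458 = 30984  |  55578 * 0.514 = 28567 — total 59551
Group 2: 61471 * 0.966 = 59381
Group 3: 67651 * 0.939 = 63524
Group 4: 55578 * 0.919 + 135312 * 0.664 = 51076 + 89847 = 140923
Net migration: Group 1 − 10 → 59541; Group 2 + 210 → 59591; Group 3 + 90 → 63614; Group 4 − 220 → 140703
→ [59541, 59591, 63614, 140703]

63614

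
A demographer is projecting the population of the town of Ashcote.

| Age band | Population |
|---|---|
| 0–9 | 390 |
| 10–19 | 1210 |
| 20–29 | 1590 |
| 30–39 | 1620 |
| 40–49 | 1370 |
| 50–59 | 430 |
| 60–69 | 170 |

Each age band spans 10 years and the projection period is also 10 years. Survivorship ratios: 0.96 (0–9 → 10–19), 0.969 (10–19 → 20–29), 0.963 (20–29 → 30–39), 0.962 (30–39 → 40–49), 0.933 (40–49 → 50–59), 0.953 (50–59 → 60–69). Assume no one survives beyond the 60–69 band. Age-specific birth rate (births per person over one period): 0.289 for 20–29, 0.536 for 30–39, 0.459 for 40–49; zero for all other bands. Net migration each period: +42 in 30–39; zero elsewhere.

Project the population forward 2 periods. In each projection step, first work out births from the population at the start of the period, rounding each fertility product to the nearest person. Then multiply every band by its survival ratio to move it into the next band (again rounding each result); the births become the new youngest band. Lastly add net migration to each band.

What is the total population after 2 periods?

9494

[period 1]
Births: 1590 × 0.289 = 460 ; 1620 × 0.536 = 868 ; 1370 × 0.459 = 629 → total 1957
10–19: 390 × 0.96 = 374
20–29: 1210 × 0.969 = 1172
30–39: 1590 × 0.963 = 1531
40–49: 1620 × 0.962 = 1558
50–59: 1370 × 0.933 = 1278
60–69: 430 × 0.953 = 410
Net migration: 30–39 + 42 → 1573
Population now: 0–9=1957, 10–19=374, 20–29=1172, 30–39=1573, 40–49=1558, 50–59=1278, 60–69=410
[period 2]
Births: 1172 × 0.289 = 339 ; 1573 × 0.536 = 843 ; 1558 × 0.459 = 715 → total 1897
10–19: 1957 × 0.96 = 1879
20–29: 374 × 0.969 = 362
30–39: 1172 × 0.963 = 1129
40–49: 1573 × 0.962 = 1513
50–59: 1558 × 0.933 = 1454
60–69: 1278 × 0.953 = 1218
Net migration: 30–39 + 42 → 1171
Population now: 0–9=1897, 10–19=1879, 20–29=362, 30–39=1171, 40–49=1513, 50–59=1454, 60–69=1218
Total after period 2: 1897 + 1879 + 362 + 1171 + 1513 + 1454 + 1218 = 9494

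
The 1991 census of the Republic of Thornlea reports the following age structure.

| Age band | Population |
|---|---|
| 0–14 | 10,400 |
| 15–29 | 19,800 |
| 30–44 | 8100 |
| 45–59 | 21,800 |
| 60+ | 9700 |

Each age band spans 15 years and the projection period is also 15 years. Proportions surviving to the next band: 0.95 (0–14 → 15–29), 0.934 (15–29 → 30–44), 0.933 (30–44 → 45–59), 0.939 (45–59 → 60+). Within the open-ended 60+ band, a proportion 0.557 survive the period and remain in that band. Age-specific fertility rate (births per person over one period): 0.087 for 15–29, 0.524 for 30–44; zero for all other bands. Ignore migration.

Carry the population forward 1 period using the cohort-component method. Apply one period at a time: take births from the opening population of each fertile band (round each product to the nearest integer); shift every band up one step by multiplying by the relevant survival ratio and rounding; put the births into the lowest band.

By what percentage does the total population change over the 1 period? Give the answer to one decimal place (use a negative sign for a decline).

-2.9

(Groups numbered youngest = 1 to oldest = 5.)
After projecting period 1:
Births: 19800 × 0.087 = 1723 ; 8100 × 0.524 = 4244 → total 5967
Group 2: 10400 × 0.95 = 9880
Group 3: 19800 × 0.934 = 18493
Group 4: 8100 × 0.933 = 7557
Group 5: 21800 × 0.939 + 9700 × 0.557 = 20470 + 5403 = 25873
Giving 5967 / 9880 / 18493 / 7557 / 25873.
Total: 69800 → 67770; change = -2030; percentage change = -2.9%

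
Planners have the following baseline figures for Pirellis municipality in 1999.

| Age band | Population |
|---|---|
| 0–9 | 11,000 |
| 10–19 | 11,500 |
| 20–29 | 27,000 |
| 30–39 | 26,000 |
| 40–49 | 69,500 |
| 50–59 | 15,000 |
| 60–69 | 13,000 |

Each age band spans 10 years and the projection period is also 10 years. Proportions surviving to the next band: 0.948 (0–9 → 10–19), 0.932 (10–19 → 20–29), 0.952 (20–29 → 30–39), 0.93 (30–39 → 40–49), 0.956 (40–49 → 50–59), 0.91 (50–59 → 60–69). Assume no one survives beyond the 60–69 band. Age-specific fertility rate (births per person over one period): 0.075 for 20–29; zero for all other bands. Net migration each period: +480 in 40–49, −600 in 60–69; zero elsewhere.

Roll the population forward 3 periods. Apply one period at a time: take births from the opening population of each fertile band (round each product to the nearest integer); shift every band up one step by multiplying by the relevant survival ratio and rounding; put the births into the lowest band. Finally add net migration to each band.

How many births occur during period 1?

Let group 1 be 0–9 through group 7 = 60–69.
After projecting period 1:
Births: 27000 × 0.075 = 2025
Group 2: 11000 × 0.948 = 10428
Group 3: 11500 × 0.932 = 10718
Group 4: 27000 × 0.952 = 25704
Group 5: 26000 × 0.93 = 24180
Group 6: 69500 × 0.956 = 66442
Group 7: 15000 × 0.91 = 13650
Net migration: Group 5 + 480 → 24660; Group 7 − 600 → 13050
Population now: 0–9=2025, 10–19=10428, 20–29=10718, 30–39=25704, 40–49=24660, 50–59=66442, 60–69=13050

2025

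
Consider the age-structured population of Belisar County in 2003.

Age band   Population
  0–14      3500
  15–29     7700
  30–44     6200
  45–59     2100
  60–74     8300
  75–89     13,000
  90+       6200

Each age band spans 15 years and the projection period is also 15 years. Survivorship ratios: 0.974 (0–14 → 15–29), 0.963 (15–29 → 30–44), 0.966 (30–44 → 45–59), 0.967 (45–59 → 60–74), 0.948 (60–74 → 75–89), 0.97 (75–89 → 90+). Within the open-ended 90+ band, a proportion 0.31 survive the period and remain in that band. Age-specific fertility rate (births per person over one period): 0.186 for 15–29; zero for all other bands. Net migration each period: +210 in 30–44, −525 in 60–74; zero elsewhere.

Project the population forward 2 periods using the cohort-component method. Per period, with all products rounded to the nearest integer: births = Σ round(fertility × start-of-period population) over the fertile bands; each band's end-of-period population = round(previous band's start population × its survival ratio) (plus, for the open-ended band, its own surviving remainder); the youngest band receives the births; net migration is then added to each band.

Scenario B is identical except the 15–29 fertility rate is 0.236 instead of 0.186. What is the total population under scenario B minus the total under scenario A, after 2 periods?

Period 1.
Births: 7700 × 0.186 = 1432
15–29: 3500 × 0.974 = 3409
30–44: 7700 × 0.963 = 7415
45–59: 6200 × 0.966 = 5989
60–74: 2100 × 0.967 = 2031
75–89: 8300 × 0.948 = 7868
90+: 13000 × 0.97 + 6200 × 0.31 = 12610 + 1922 = 14532
Net migration: 30–44 + 210 → 7625; 60–74 − 525 → 1506
End of period: [1432, 3409, 7625, 5989, 1506, 7868, 14532]
Period 2.
Births: 3409 × 0.186 = 634
15–29: 1432 × 0.974 = 1395
30–44: 3409 × 0.963 = 3283
45–59: 7625 × 0.966 = 7366
60–74: 5989 × 0.967 = 5791
75–89: 1506 × 0.948 = 1428
90+: 7868 × 0.97 + 14532 × 0.31 = 7632 + 4505 = 12137
Net migration: 30–44 + 210 → 3493; 60–74 − 525 → 5266
End of period: [634, 1395, 3493, 7366, 5266, 1428, 12137]
Scenario A total after 2 periods: 31719
Scenario B projection —
Period 1.
Births: 7700 × 0.236 = 1817
15–29: 3500 × 0.974 = 3409
30–44: 7700 × 0.963 = 7415
45–59: 6200 × 0.966 = 5989
60–74: 2100 × 0.967 = 2031
75–89: 8300 × 0.948 = 7868
90+: 13000 × 0.97 + 6200 × 0.31 = 12610 + 1922 = 14532
Net migration: 30–44 + 210 → 7625; 60–74 − 525 → 1506
End of period: [1817, 3409, 7625, 5989, 1506, 7868, 14532]
Period 2.
Births: 3409 × 0.236 = 805
15–29: 1817 × 0.974 = 1770
30–44: 3409 × 0.963 = 3283
45–59: 7625 × 0.966 = 7366
60–74: 5989 × 0.967 = 5791
75–89: 1506 × 0.948 = 1428
90+: 7868 × 0.97 + 14532 × 0.31 = 7632 + 4505 = 12137
Net migration: 30–44 + 210 → 3493; 60–74 − 525 → 5266
End of period: [805, 1770, 3493, 7366, 5266, 1428, 12137]
Scenario B total after 2 periods: 32265
Difference B − A = 32265 − 31719 = 546

546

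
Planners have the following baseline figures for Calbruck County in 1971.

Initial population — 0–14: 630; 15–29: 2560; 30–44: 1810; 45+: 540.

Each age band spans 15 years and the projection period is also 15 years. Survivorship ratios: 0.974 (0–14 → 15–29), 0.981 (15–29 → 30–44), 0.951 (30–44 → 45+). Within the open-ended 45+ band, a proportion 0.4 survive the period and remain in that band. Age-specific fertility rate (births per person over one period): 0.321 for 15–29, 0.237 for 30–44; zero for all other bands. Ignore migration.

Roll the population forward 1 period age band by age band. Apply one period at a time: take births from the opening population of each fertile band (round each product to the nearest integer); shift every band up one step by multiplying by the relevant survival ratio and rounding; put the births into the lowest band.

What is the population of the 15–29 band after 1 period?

614

[period 1]
Births: 2560 * 0.321 = 822  |  1810 * 0.237 = 429 — total 1251
15–29: 630 * 0.974 = 614
30–44: 2560 * 0.981 = 2511
45+: 1810 * 0.951 + 540 * 0.4 = 1721 + 216 = 1937
Population now: 0–14=1251, 15–29=614, 30–44=2511, 45+=1937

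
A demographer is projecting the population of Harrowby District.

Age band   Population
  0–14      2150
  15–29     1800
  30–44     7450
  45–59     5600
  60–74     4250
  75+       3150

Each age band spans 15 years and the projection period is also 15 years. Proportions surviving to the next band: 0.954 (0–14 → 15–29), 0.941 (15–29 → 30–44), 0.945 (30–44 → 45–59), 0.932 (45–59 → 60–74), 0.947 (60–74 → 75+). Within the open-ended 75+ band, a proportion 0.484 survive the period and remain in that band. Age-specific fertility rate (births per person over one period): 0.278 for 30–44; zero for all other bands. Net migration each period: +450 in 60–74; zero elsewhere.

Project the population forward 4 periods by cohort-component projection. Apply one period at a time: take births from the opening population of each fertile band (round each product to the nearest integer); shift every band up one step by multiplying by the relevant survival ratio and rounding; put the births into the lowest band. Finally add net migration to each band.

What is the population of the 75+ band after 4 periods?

(Bands numbered youngest = 1 to oldest = 6.)
After projecting period 1:
Births: 7450 × 0.278 = 2071
Band 2: 2150 × 0.954 = 2051
Band 3: 1800 × 0.941 = 1694
Band 4: 7450 × 0.945 = 7040
Band 5: 5600 × 0.932 = 5219
Band 6: 4250 × 0.947 + 3150 × 0.484 = 4025 + 1525 = 5550
Net migration: Band 5 + 450 → 5669
Population now: 0–14=2071, 15–29=2051, 30–44=1694, 45–59=7040, 60–74=5669, 75+=5550
After projecting period 2:
Births: 1694 × 0.278 = 471
Band 2: 2071 × 0.954 = 1976
Band 3: 2051 × 0.941 = 1930
Band 4: 1694 × 0.945 = 1601
Band 5: 7040 × 0.932 = 6561
Band 6: 5669 × 0.947 + 5550 × 0.484 = 5369 + 2686 = 8055
Net migration: Band 5 + 450 → 7011
Population now: 0–14=471, 15–29=1976, 30–44=1930, 45–59=1601, 60–74=7011, 75+=8055
After projecting period 3:
Births: 1930 × 0.278 = 537
Band 2: 471 × 0.954 = 449
Band 3: 1976 × 0.941 = 1859
Band 4: 1930 × 0.945 = 1824
Band 5: 1601 × 0.932 = 1492
Band 6: 7011 × 0.947 + 8055 × 0.484 = 6639 + 3899 = 10538
Net migration: Band 5 + 450 → 1942
Population now: 0–14=537, 15–29=449, 30–44=1859, 45–59=1824, 60–74=1942, 75+=10538
After projecting period 4:
Births: 1859 × 0.278 = 517
Band 2: 537 × 0.954 = 512
Band 3: 449 × 0.941 = 423
Band 4: 1859 × 0.945 = 1757
Band 5: 1824 × 0.932 = 1700
Band 6: 1942 × 0.947 + 10538 × 0.484 = 1839 + 5100 = 6939
Net migration: Band 5 + 450 → 2150
Population now: 0–14=517, 15–29=512, 30–44=423, 45–59=1757, 60–74=2150, 75+=6939

6939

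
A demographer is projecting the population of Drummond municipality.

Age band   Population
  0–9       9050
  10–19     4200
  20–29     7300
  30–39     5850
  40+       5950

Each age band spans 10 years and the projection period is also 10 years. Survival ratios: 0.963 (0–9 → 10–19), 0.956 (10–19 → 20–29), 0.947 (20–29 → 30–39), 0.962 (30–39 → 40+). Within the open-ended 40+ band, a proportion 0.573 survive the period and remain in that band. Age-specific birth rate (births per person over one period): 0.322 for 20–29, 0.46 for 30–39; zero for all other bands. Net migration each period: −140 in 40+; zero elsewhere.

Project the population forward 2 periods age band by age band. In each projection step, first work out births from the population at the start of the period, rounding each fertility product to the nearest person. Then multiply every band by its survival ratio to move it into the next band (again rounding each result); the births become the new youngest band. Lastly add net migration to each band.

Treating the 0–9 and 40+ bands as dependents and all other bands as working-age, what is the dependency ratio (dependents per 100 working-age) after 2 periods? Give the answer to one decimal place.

Numbering the groups 1..5 from youngest to oldest:
Period 1.
Births: 7300 × 0.322 = 2351, 5850 × 0.46 = 2691 ⇒ total 5042
Group 2: 9050 × 0.963 = 8715
Group 3: 4200 × 0.956 = 4015
Group 4: 7300 × 0.947 = 6913
Group 5: 5850 × 0.962 + 5950 × 0.573 = 5628 + 3409 = 9037
Net migration: Group 5 − 140 → 8897
→ [5042, 8715, 4015, 6913, 8897]
Period 2.
Births: 4015 × 0.322 = 1293, 6913 × 0.46 = 3180 ⇒ total 4473
Group 2: 5042 × 0.963 = 4855
Group 3: 8715 × 0.956 = 8332
Group 4: 4015 × 0.947 = 3802
Group 5: 6913 × 0.962 + 8897 × 0.573 = 6650 + 5098 = 11748
Net migration: Group 5 − 140 → 11608
→ [4473, 4855, 8332, 3802, 11608]
Dependents (band 0–9 + band 40+) = 4473 + 11608 = 16081; working-age = 16989; ratio = 16081/16989 × 100 = 94.7

94.7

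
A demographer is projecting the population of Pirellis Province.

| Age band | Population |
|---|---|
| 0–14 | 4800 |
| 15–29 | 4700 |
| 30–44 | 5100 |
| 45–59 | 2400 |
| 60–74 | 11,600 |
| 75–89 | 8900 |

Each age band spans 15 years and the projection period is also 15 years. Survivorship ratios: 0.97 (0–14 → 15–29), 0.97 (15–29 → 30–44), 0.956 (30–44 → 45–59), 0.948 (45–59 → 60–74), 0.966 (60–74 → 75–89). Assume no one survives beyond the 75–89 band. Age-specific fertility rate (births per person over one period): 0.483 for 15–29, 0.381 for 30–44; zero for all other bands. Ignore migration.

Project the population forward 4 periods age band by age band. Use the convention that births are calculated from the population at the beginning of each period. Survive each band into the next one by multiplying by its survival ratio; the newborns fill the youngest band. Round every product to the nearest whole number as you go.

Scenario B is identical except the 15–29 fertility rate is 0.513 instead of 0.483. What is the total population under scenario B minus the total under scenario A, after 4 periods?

681

Call the groups 1 to 6, youngest first.
Period 1.
Births: 4700 × 0.483 = 2270  |  5100 × 0.381 = 1943 → total 4213
Group 2: 4800 × 0.97 = 4656
Group 3: 4700 × 0.97 = 4559
Group 4: 5100 × 0.956 = 4876
Group 5: 2400 × 0.948 = 2275
Group 6: 11600 × 0.966 = 11206
Giving 4213 / 4656 / 4559 / 4876 / 2275 / 11206.
Period 2.
Births: 4656 × 0.483 = 2249  |  4559 × 0.381 = 1737 → total 3986
Group 2: 4213 × 0.97 = 4087
Group 3: 4656 × 0.97 = 4516
Group 4: 4559 × 0.956 = 4358
Group 5: 4876 × 0.948 = 4622
Group 6: 2275 × 0.966 = 2198
Giving 3986 / 4087 / 4516 / 4358 / 4622 / 2198.
Period 3.
Births: 4087 × 0.483 = 1974  |  4516 × 0.381 = 1721 → total 3695
Group 2: 3986 × 0.97 = 3866
Group 3: 4087 × 0.97 = 3964
Group 4: 4516 × 0.956 = 4317
Group 5: 4358 × 0.948 = 4131
Group 6: 4622 × 0.966 = 4465
Giving 3695 / 3866 / 3964 / 4317 / 4131 / 4465.
Period 4.
Births: 3866 × 0.483 = 1867  |  3964 × 0.381 = 1510 → total 3377
Group 2: 3695 × 0.97 = 3584
Group 3: 3866 × 0.97 = 3750
Group 4: 3964 × 0.956 = 3790
Group 5: 4317 × 0.948 = 4093
Group 6: 4131 × 0.966 = 3991
Giving 3377 / 3584 / 3750 / 3790 / 4093 / 3991.
Scenario A total after 4 periods: 22585
Scenario B projection —
Period 1.
Births: 4700 × 0.513 = 2411  |  5100 × 0.381 = 1943 → total 4354
Group 2: 4800 × 0.97 = 4656
Group 3: 4700 × 0.97 = 4559
Group 4: 5100 × 0.956 = 4876
Group 5: 2400 × 0.948 = 2275
Group 6: 11600 × 0.966 = 11206
Giving 4354 / 4656 / 4559 / 4876 / 2275 / 11206.
Period 2.
Births: 4656 × 0.513 = 2389  |  4559 × 0.381 = 1737 → total 4126
Group 2: 4354 × 0.97 = 4223
Group 3: 4656 × 0.97 = 4516
Group 4: 4559 × 0.956 = 4358
Group 5: 4876 × 0.948 = 4622
Group 6: 2275 × 0.966 = 2198
Giving 4126 / 4223 / 4516 / 4358 / 4622 / 2198.
Period 3.
Births: 4223 × 0.513 = 2166  |  4516 × 0.381 = 1721 → total 3887
Group 2: 4126 × 0.97 = 4002
Group 3: 4223 × 0.97 = 4096
Group 4: 4516 × 0.956 = 4317
Group 5: 4358 × 0.948 = 4131
Group 6: 4622 × 0.966 = 4465
Giving 3887 / 4002 / 4096 / 4317 / 4131 / 4465.
Period 4.
Births: 4002 × 0.513 = 2053  |  4096 × 0.381 = 1561 → total 3614
Group 2: 3887 × 0.97 = 3770
Group 3: 4002 × 0.97 = 3882
Group 4: 4096 × 0.956 = 3916
Group 5: 4317 × 0.948 = 4093
Group 6: 4131 × 0.966 = 3991
Giving 3614 / 3770 / 3882 / 3916 / 4093 / 3991.
Scenario B total after 4 periods: 23266
Difference B − A = 23266 − 22585 = 681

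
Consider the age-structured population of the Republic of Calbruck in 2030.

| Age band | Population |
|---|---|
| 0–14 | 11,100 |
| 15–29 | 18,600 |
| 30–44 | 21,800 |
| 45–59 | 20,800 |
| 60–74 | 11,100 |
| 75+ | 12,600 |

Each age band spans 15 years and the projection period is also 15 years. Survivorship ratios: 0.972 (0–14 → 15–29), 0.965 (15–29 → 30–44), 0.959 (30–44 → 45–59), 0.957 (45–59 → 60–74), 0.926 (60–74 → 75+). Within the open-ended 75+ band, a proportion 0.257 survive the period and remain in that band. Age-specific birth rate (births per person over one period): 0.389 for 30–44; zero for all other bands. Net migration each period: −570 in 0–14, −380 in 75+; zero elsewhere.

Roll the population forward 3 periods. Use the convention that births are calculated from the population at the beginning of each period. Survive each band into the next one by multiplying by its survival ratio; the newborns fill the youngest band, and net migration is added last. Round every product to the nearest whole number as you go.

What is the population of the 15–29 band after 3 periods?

6232

[period 1]
Births: 21800 × 0.389 = 8480
15–29: 11100 × 0.972 = 10789
30–44: 18600 × 0.965 = 17949
45–59: 21800 × 0.959 = 20906
60–74: 20800 × 0.957 = 19906
75+: 11100 × 0.926 + 12600 × 0.257 = 10279 + 3238 = 13517
Net migration: 0–14 − 570 → 7910; 75+ − 380 → 13137
→ [7910, 10789, 17949, 20906, 19906, 13137]
[period 2]
Births: 17949 × 0.389 = 6982
15–29: 7910 × 0.972 = 7689
30–44: 10789 × 0.965 = 10411
45–59: 17949 × 0.959 = 17213
60–74: 20906 × 0.957 = 20007
75+: 19906 × 0.926 + 13137 × 0.257 = 18433 + 3376 = 21809
Net migration: 0–14 − 570 → 6412; 75+ − 380 → 21429
→ [6412, 7689, 10411, 17213, 20007, 21429]
[period 3]
Births: 10411 × 0.389 = 4050
15–29: 6412 × 0.972 = 6232
30–44: 7689 × 0.965 = 7420
45–59: 10411 × 0.959 = 9984
60–74: 17213 × 0.957 = 16473
75+: 20007 × 0.926 + 21429 × 0.257 = 18526 + 5507 = 24033
Net migration: 0–14 − 570 → 3480; 75+ − 380 → 23653
→ [3480, 6232, 7420, 9984, 16473, 23653]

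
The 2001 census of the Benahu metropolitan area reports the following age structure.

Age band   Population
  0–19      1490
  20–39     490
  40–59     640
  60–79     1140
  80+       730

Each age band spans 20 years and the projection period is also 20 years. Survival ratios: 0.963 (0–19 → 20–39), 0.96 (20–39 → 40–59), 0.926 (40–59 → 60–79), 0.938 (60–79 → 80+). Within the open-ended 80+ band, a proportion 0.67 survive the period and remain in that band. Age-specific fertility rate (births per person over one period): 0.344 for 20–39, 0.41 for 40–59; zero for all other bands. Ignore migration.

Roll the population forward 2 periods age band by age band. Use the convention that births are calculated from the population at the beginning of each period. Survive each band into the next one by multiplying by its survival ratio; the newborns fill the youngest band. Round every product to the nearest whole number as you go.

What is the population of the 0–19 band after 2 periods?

687

Period 1:
Births: 490 × 0.344 = 169 ; 640 × 0.41 = 262 — total 431
20–39: 1490 × 0.963 = 1435
40–59: 490 × 0.96 = 470
60–79: 640 × 0.926 = 593
80+: 1140 × 0.938 + 730 × 0.67 = 1069 + 489 = 1558
Population now: 0–19=431, 20–39=1435, 40–59=470, 60–79=593, 80+=1558
Period 2:
Births: 1435 × 0.344 = 494 ; 470 × 0.41 = 193 — total 687
20–39: 431 × 0.963 = 415
40–59: 1435 × 0.96 = 1378
60–79: 470 × 0.926 = 435
80+: 593 × 0.938 + 1558 × 0.67 = 556 + 1044 = 1600
Population now: 0–19=687, 20–39=415, 40–59=1378, 60–79=435, 80+=1600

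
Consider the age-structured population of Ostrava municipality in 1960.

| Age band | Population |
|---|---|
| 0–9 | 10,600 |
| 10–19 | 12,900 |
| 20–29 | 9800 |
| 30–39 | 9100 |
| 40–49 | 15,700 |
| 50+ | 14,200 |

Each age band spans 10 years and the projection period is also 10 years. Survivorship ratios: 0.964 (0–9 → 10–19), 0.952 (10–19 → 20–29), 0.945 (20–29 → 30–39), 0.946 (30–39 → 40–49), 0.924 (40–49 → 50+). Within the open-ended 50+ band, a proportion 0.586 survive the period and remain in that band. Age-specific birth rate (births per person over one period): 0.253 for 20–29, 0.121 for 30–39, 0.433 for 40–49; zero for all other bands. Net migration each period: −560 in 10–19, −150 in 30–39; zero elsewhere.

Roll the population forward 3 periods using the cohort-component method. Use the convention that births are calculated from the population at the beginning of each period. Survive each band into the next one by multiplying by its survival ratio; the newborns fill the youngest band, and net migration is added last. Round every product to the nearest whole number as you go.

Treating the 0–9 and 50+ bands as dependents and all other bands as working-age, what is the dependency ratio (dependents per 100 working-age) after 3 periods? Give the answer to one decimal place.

78.7

After projecting period 1:
Births: 9800 × 0.253 = 2479 ; 9100 × 0.121 = 1101 ; 15700 × 0.433 = 6798 → total 10378
10–19: 10600 × 0.964 = 10218
20–29: 12900 × 0.952 = 12281
30–39: 9800 × 0.945 = 9261
40–49: 9100 × 0.946 = 8609
50+: 15700 × 0.924 + 14200 × 0.586 = 14507 + 8321 = 22828
Net migration: 10–19 − 560 → 9658; 30–39 − 150 → 9111
→ [10378, 9658, 12281, 9111, 8609, 22828]
After projecting period 2:
Births: 12281 × 0.253 = 3107 ; 9111 × 0.121 = 1102 ; 8609 × 0.433 = 3728 → total 7937
10–19: 10378 × 0.964 = 10004
20–29: 9658 × 0.952 = 9194
30–39: 12281 × 0.945 = 11606
40–49: 9111 × 0.946 = 8619
50+: 8609 × 0.924 + 22828 × 0.586 = 7955 + 13377 = 21332
Net migration: 10–19 − 560 → 9444; 30–39 − 150 → 11456
→ [7937, 9444, 9194, 11456, 8619, 21332]
After projecting period 3:
Births: 9194 × 0.253 = 2326 ; 11456 × 0.121 = 1386 ; 8619 × 0.433 = 3732 → total 7444
10–19: 7937 × 0.964 = 7651
20–29: 9444 × 0.952 = 8991
30–39: 9194 × 0.945 = 8688
40–49: 11456 × 0.946 = 10837
50+: 8619 × 0.924 + 21332 × 0.586 = 7964 + 12501 = 20465
Net migration: 10–19 − 560 → 7091; 30–39 − 150 → 8538
→ [7444, 7091, 8991, 8538, 10837, 20465]
Dependents (band 0–9 + band 50+) = 7444 + 20465 = 27909; working-age = 35457; ratio = 27909/35457 × 100 = 78.7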